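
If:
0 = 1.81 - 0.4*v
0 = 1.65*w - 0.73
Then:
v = 4.52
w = 0.44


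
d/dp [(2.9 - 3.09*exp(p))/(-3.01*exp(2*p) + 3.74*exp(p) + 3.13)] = (-9.3009*exp(2*p) + 17.458*exp(p) - 20.5177)*exp(p)/(9.0601*exp(4*p) - 22.5148*exp(3*p) - 4.855*exp(2*p) + 23.4124*exp(p) + 9.7969)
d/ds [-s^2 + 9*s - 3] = 9 - 2*s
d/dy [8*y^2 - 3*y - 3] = 16*y - 3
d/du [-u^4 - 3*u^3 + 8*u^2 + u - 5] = -4*u^3 - 9*u^2 + 16*u + 1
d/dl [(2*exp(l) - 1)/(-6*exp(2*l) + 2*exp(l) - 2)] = (6*exp(2*l) - 6*exp(l) - 1)*exp(l)/(2*(9*exp(4*l) - 6*exp(3*l) + 7*exp(2*l) - 2*exp(l) + 1))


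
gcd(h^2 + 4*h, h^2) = h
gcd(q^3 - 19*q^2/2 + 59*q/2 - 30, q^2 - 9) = q - 3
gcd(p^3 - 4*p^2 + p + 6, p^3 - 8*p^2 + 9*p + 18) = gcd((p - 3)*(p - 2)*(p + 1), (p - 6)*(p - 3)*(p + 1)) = p^2 - 2*p - 3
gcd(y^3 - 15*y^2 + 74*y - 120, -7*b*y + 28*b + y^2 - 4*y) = y - 4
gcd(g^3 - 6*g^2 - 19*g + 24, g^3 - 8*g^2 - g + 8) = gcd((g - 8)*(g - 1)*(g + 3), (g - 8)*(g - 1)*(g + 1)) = g^2 - 9*g + 8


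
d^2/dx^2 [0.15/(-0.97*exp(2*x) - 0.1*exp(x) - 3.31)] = ((0.582*exp(x) + 0.015)*(0.97*exp(2*x) + 0.1*exp(x) + 3.31) - 0.15*(1.94*exp(x) + 0.1)*(3.88*exp(x) + 0.2)*exp(x))*exp(x)/(0.97*exp(2*x) + 0.1*exp(x) + 3.31)^3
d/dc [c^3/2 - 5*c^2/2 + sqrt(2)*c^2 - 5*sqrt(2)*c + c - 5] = 3*c^2/2 - 5*c + 2*sqrt(2)*c - 5*sqrt(2) + 1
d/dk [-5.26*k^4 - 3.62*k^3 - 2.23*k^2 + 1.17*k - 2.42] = -21.04*k^3 - 10.86*k^2 - 4.46*k + 1.17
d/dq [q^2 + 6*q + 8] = 2*q + 6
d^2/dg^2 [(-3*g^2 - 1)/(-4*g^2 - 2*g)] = (-6*g^3 + 12*g^2 + 6*g + 1)/(g^3*(8*g^3 + 12*g^2 + 6*g + 1))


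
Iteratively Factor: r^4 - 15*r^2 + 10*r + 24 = (r + 1)*(r^3 - r^2 - 14*r + 24) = (r - 2)*(r + 1)*(r^2 + r - 12) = (r - 2)*(r + 1)*(r + 4)*(r - 3)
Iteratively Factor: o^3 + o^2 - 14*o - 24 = (o + 2)*(o^2 - o - 12) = (o + 2)*(o + 3)*(o - 4)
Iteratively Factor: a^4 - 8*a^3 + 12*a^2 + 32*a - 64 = (a - 4)*(a^3 - 4*a^2 - 4*a + 16) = (a - 4)^2*(a^2 - 4) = (a - 4)^2*(a + 2)*(a - 2)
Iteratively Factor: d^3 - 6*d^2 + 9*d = (d - 3)*(d^2 - 3*d) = (d - 3)^2*(d)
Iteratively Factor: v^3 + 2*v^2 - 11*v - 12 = (v + 4)*(v^2 - 2*v - 3) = (v - 3)*(v + 4)*(v + 1)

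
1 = 1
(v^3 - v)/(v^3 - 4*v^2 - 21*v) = (1 - v^2)/(-v^2 + 4*v + 21)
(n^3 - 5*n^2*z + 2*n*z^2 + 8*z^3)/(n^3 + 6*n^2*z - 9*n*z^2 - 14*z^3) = (n - 4*z)/(n + 7*z)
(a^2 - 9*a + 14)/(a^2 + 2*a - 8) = (a - 7)/(a + 4)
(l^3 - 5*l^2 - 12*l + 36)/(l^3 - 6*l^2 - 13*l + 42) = (l - 6)/(l - 7)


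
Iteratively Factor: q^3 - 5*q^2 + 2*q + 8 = (q - 4)*(q^2 - q - 2) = (q - 4)*(q + 1)*(q - 2)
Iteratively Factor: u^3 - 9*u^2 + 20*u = (u)*(u^2 - 9*u + 20) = u*(u - 5)*(u - 4)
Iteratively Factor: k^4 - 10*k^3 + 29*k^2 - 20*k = (k - 5)*(k^3 - 5*k^2 + 4*k) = (k - 5)*(k - 4)*(k^2 - k) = (k - 5)*(k - 4)*(k - 1)*(k)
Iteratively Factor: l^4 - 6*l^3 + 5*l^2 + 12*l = (l - 4)*(l^3 - 2*l^2 - 3*l) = (l - 4)*(l + 1)*(l^2 - 3*l) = l*(l - 4)*(l + 1)*(l - 3)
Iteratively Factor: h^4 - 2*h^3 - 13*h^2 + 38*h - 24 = (h - 3)*(h^3 + h^2 - 10*h + 8) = (h - 3)*(h - 1)*(h^2 + 2*h - 8) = (h - 3)*(h - 2)*(h - 1)*(h + 4)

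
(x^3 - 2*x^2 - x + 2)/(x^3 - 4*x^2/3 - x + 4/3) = 3*(x - 2)/(3*x - 4)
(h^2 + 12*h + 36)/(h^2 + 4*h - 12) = (h + 6)/(h - 2)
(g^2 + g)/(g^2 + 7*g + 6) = g/(g + 6)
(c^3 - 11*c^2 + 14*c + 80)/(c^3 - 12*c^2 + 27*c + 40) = (c + 2)/(c + 1)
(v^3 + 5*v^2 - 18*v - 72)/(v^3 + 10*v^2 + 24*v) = (v^2 - v - 12)/(v*(v + 4))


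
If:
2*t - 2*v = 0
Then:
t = v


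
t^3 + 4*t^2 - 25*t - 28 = (t - 4)*(t + 1)*(t + 7)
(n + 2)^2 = n^2 + 4*n + 4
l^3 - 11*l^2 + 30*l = l*(l - 6)*(l - 5)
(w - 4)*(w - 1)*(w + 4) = w^3 - w^2 - 16*w + 16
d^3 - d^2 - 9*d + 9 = (d - 3)*(d - 1)*(d + 3)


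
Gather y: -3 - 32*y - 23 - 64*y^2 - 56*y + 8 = -64*y^2 - 88*y - 18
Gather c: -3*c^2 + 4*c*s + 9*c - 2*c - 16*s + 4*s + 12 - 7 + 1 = -3*c^2 + c*(4*s + 7) - 12*s + 6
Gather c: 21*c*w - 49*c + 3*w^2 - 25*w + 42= c*(21*w - 49) + 3*w^2 - 25*w + 42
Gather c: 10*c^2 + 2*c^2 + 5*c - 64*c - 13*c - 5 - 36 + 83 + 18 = 12*c^2 - 72*c + 60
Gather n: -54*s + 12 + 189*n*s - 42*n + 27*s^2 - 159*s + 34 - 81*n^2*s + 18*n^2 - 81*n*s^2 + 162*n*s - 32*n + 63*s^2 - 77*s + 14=n^2*(18 - 81*s) + n*(-81*s^2 + 351*s - 74) + 90*s^2 - 290*s + 60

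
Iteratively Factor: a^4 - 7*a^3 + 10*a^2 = (a - 5)*(a^3 - 2*a^2) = a*(a - 5)*(a^2 - 2*a) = a^2*(a - 5)*(a - 2)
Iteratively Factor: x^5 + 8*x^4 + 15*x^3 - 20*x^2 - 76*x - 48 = (x + 2)*(x^4 + 6*x^3 + 3*x^2 - 26*x - 24) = (x + 1)*(x + 2)*(x^3 + 5*x^2 - 2*x - 24) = (x + 1)*(x + 2)*(x + 4)*(x^2 + x - 6) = (x - 2)*(x + 1)*(x + 2)*(x + 4)*(x + 3)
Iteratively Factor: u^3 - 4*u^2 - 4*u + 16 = (u + 2)*(u^2 - 6*u + 8) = (u - 2)*(u + 2)*(u - 4)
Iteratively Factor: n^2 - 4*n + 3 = (n - 3)*(n - 1)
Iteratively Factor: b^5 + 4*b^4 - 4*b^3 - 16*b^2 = (b)*(b^4 + 4*b^3 - 4*b^2 - 16*b) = b*(b + 4)*(b^3 - 4*b) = b^2*(b + 4)*(b^2 - 4) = b^2*(b + 2)*(b + 4)*(b - 2)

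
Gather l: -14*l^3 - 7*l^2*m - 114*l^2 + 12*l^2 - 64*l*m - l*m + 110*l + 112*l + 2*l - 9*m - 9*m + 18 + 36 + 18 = -14*l^3 + l^2*(-7*m - 102) + l*(224 - 65*m) - 18*m + 72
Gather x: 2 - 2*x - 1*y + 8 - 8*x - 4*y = -10*x - 5*y + 10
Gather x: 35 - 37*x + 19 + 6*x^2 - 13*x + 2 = 6*x^2 - 50*x + 56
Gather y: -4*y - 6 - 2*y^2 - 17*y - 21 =-2*y^2 - 21*y - 27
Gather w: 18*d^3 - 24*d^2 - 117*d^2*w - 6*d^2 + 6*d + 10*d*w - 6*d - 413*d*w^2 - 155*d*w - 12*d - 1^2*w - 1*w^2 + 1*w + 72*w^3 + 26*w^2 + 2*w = 18*d^3 - 30*d^2 - 12*d + 72*w^3 + w^2*(25 - 413*d) + w*(-117*d^2 - 145*d + 2)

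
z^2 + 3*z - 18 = (z - 3)*(z + 6)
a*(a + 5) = a^2 + 5*a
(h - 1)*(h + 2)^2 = h^3 + 3*h^2 - 4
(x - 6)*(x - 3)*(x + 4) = x^3 - 5*x^2 - 18*x + 72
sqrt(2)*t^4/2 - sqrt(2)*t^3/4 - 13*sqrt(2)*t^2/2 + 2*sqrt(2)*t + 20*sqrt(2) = (t - 5/2)*(t - 2*sqrt(2))*(t + 2*sqrt(2))*(sqrt(2)*t/2 + sqrt(2))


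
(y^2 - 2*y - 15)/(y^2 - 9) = (y - 5)/(y - 3)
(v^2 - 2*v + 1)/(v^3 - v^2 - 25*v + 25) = (v - 1)/(v^2 - 25)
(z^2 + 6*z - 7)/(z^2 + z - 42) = (z - 1)/(z - 6)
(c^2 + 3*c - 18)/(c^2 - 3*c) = (c + 6)/c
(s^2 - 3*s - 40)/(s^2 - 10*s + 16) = (s + 5)/(s - 2)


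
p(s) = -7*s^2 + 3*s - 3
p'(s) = 3 - 14*s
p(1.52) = -14.61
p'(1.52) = -18.28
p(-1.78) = -30.52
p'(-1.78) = 27.92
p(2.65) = -44.21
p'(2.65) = -34.10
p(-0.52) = -6.45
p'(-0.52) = 10.28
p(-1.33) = -19.37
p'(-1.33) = 21.62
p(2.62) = -43.19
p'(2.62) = -33.68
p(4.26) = -117.25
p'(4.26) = -56.64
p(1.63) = -16.71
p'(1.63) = -19.82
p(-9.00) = -597.00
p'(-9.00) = 129.00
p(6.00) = -237.00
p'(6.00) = -81.00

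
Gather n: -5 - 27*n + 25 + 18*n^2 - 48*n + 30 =18*n^2 - 75*n + 50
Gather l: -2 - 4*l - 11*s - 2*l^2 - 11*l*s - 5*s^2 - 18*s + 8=-2*l^2 + l*(-11*s - 4) - 5*s^2 - 29*s + 6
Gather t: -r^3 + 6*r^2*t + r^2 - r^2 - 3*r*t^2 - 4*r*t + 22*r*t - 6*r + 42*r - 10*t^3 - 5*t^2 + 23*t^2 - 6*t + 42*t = -r^3 + 36*r - 10*t^3 + t^2*(18 - 3*r) + t*(6*r^2 + 18*r + 36)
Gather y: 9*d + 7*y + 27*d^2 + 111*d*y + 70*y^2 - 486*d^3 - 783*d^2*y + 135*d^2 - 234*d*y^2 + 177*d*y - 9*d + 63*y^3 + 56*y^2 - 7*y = -486*d^3 + 162*d^2 + 63*y^3 + y^2*(126 - 234*d) + y*(-783*d^2 + 288*d)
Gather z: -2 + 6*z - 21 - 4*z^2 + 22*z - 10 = -4*z^2 + 28*z - 33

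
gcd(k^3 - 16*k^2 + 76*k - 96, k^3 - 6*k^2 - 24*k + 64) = k^2 - 10*k + 16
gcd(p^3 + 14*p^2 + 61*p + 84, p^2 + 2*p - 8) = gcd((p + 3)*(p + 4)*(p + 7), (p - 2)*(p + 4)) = p + 4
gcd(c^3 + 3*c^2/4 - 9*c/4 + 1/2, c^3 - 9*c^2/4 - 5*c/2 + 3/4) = c - 1/4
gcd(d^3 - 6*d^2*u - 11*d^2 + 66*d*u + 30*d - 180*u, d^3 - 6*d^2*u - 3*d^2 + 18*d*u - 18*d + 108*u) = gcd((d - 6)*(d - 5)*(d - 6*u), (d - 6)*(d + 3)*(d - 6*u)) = -d^2 + 6*d*u + 6*d - 36*u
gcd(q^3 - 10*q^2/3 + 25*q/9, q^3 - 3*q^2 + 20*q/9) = q^2 - 5*q/3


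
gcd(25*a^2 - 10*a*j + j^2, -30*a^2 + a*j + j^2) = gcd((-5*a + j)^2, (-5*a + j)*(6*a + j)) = 5*a - j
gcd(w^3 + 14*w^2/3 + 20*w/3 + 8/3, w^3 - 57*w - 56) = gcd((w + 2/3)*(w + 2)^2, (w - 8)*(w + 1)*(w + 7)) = 1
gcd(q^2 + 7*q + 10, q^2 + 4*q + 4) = q + 2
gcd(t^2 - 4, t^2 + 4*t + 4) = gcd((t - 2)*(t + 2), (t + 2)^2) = t + 2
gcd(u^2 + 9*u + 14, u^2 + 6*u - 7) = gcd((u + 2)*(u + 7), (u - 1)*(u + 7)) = u + 7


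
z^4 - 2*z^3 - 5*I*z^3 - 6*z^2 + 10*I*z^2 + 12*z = z*(z - 2)*(z - 3*I)*(z - 2*I)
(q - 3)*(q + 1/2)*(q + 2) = q^3 - q^2/2 - 13*q/2 - 3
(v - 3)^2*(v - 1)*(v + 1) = v^4 - 6*v^3 + 8*v^2 + 6*v - 9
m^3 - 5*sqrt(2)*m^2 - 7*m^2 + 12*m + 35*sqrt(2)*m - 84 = (m - 7)*(m - 3*sqrt(2))*(m - 2*sqrt(2))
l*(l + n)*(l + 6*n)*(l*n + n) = l^4*n + 7*l^3*n^2 + l^3*n + 6*l^2*n^3 + 7*l^2*n^2 + 6*l*n^3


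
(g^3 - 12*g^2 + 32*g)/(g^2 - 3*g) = (g^2 - 12*g + 32)/(g - 3)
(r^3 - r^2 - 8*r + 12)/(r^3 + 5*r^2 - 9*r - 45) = (r^2 - 4*r + 4)/(r^2 + 2*r - 15)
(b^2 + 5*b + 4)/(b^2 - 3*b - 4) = (b + 4)/(b - 4)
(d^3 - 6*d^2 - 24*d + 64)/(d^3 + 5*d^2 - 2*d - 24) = (d - 8)/(d + 3)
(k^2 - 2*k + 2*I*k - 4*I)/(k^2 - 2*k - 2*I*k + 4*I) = (k + 2*I)/(k - 2*I)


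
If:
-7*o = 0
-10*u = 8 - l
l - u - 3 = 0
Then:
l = 22/9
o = 0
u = -5/9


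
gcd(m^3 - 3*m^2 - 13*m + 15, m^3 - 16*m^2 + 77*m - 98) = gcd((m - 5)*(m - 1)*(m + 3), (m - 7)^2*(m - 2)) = 1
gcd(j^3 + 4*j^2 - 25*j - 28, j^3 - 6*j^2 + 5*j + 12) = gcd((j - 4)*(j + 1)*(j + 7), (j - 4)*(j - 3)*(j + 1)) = j^2 - 3*j - 4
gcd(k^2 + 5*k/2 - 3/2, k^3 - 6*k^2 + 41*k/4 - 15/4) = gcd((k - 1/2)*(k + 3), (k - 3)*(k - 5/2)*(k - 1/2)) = k - 1/2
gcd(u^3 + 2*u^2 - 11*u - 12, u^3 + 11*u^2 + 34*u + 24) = u^2 + 5*u + 4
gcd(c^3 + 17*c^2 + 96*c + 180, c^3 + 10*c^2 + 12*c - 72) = c^2 + 12*c + 36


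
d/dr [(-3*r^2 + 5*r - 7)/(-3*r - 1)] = (9*r^2 + 6*r - 26)/(9*r^2 + 6*r + 1)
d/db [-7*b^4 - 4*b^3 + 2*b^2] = 4*b*(-7*b^2 - 3*b + 1)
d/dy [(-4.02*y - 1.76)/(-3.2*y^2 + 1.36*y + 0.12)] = (-12.864*y^2 - 11.264*y + 1.9112)/(10.24*y^4 - 8.704*y^3 + 1.0816*y^2 + 0.3264*y + 0.0144)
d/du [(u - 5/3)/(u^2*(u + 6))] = (-2*u^2 - u + 20)/(u^3*(u^2 + 12*u + 36))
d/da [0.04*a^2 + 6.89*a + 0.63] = 0.08*a + 6.89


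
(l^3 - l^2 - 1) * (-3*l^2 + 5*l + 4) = -3*l^5 + 8*l^4 - l^3 - l^2 - 5*l - 4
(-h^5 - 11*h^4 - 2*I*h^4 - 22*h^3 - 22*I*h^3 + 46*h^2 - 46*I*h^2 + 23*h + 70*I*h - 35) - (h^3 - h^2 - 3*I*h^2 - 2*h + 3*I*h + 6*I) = -h^5 - 11*h^4 - 2*I*h^4 - 23*h^3 - 22*I*h^3 + 47*h^2 - 43*I*h^2 + 25*h + 67*I*h - 35 - 6*I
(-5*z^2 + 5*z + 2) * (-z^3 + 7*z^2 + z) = 5*z^5 - 40*z^4 + 28*z^3 + 19*z^2 + 2*z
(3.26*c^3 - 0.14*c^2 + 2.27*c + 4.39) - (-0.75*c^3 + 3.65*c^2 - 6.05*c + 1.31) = 4.01*c^3 - 3.79*c^2 + 8.32*c + 3.08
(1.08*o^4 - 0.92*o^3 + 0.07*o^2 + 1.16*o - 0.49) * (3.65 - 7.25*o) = -7.83*o^5 + 10.612*o^4 - 3.8655*o^3 - 8.1545*o^2 + 7.7865*o - 1.7885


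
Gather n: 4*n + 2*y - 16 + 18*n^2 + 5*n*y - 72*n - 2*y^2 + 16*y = 18*n^2 + n*(5*y - 68) - 2*y^2 + 18*y - 16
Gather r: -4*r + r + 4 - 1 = 3 - 3*r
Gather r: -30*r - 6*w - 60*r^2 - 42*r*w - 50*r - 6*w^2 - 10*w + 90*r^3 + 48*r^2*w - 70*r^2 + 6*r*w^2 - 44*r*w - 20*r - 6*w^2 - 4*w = 90*r^3 + r^2*(48*w - 130) + r*(6*w^2 - 86*w - 100) - 12*w^2 - 20*w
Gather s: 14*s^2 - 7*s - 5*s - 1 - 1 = 14*s^2 - 12*s - 2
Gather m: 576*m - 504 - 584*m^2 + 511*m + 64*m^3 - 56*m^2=64*m^3 - 640*m^2 + 1087*m - 504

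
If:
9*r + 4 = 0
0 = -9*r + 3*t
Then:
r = -4/9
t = -4/3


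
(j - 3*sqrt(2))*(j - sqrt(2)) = j^2 - 4*sqrt(2)*j + 6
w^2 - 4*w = w*(w - 4)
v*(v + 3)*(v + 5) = v^3 + 8*v^2 + 15*v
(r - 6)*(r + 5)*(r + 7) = r^3 + 6*r^2 - 37*r - 210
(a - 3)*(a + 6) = a^2 + 3*a - 18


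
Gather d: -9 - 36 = -45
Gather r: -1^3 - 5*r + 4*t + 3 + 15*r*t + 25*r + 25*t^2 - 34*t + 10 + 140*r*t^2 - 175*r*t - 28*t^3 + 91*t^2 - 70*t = r*(140*t^2 - 160*t + 20) - 28*t^3 + 116*t^2 - 100*t + 12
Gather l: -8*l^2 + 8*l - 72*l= -8*l^2 - 64*l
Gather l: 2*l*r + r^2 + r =2*l*r + r^2 + r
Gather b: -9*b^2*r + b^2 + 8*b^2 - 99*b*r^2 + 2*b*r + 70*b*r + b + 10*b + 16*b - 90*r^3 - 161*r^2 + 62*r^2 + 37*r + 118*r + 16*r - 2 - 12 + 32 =b^2*(9 - 9*r) + b*(-99*r^2 + 72*r + 27) - 90*r^3 - 99*r^2 + 171*r + 18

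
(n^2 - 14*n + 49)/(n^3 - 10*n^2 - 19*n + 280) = (n - 7)/(n^2 - 3*n - 40)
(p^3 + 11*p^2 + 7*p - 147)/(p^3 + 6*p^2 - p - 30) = (p^3 + 11*p^2 + 7*p - 147)/(p^3 + 6*p^2 - p - 30)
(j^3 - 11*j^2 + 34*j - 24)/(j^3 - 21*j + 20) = (j - 6)/(j + 5)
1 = 1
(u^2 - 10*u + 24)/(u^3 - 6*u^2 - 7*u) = (-u^2 + 10*u - 24)/(u*(-u^2 + 6*u + 7))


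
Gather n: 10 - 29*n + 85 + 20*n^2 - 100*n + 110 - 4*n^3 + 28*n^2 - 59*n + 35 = -4*n^3 + 48*n^2 - 188*n + 240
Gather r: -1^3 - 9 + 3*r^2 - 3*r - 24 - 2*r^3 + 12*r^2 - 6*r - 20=-2*r^3 + 15*r^2 - 9*r - 54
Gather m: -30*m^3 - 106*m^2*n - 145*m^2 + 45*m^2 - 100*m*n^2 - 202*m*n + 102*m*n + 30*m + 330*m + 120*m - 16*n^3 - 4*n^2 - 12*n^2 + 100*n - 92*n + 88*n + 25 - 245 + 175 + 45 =-30*m^3 + m^2*(-106*n - 100) + m*(-100*n^2 - 100*n + 480) - 16*n^3 - 16*n^2 + 96*n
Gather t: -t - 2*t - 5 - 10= -3*t - 15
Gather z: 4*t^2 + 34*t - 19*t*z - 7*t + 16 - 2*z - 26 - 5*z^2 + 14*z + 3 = 4*t^2 + 27*t - 5*z^2 + z*(12 - 19*t) - 7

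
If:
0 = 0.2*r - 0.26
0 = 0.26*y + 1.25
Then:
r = 1.30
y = -4.81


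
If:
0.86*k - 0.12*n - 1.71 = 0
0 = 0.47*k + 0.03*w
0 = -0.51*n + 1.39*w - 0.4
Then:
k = 0.27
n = -12.31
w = -4.23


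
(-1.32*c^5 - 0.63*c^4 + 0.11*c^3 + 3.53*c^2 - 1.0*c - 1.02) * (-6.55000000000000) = 8.646*c^5 + 4.1265*c^4 - 0.7205*c^3 - 23.1215*c^2 + 6.55*c + 6.681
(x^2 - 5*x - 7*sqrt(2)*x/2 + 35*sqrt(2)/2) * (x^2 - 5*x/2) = x^4 - 15*x^3/2 - 7*sqrt(2)*x^3/2 + 25*x^2/2 + 105*sqrt(2)*x^2/4 - 175*sqrt(2)*x/4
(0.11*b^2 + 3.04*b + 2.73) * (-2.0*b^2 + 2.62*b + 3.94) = -0.22*b^4 - 5.7918*b^3 + 2.9382*b^2 + 19.1302*b + 10.7562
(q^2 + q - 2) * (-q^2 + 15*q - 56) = -q^4 + 14*q^3 - 39*q^2 - 86*q + 112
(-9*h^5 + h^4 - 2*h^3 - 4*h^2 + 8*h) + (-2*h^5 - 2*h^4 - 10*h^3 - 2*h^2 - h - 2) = -11*h^5 - h^4 - 12*h^3 - 6*h^2 + 7*h - 2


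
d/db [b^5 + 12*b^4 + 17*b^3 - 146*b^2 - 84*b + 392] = 5*b^4 + 48*b^3 + 51*b^2 - 292*b - 84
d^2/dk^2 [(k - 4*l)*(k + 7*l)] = 2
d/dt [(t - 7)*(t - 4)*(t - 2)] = 3*t^2 - 26*t + 50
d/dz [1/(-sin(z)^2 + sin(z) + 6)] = (2*sin(z) - 1)*cos(z)/(sin(z) + cos(z)^2 + 5)^2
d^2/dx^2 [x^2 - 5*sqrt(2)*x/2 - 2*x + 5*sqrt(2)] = 2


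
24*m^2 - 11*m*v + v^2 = (-8*m + v)*(-3*m + v)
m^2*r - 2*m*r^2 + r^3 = r*(-m + r)^2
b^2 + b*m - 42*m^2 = (b - 6*m)*(b + 7*m)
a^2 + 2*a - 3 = (a - 1)*(a + 3)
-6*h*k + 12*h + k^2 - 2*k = (-6*h + k)*(k - 2)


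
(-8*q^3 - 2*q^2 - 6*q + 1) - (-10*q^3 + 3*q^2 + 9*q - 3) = 2*q^3 - 5*q^2 - 15*q + 4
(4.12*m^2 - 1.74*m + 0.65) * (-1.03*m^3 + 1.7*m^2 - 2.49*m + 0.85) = -4.2436*m^5 + 8.7962*m^4 - 13.8863*m^3 + 8.9396*m^2 - 3.0975*m + 0.5525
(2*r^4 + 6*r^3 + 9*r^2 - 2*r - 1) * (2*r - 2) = 4*r^5 + 8*r^4 + 6*r^3 - 22*r^2 + 2*r + 2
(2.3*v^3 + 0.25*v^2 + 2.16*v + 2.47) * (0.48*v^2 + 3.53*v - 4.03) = 1.104*v^5 + 8.239*v^4 - 7.3497*v^3 + 7.8029*v^2 + 0.0143000000000004*v - 9.9541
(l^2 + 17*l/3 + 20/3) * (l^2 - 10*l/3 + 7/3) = l^4 + 7*l^3/3 - 89*l^2/9 - 9*l + 140/9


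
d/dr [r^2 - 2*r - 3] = 2*r - 2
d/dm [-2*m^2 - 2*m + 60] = -4*m - 2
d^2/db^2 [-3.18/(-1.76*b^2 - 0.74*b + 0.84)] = (-19.700736*b^2 - 8.283264*b + 3.18*(3.52*b + 0.74)*(7.04*b + 1.48) + 9.402624)/(1.76*b^2 + 0.74*b - 0.84)^3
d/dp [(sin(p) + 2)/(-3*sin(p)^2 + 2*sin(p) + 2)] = (3*sin(p)^2 + 12*sin(p) - 2)*cos(p)/(3*sin(p)^2 - 2*sin(p) - 2)^2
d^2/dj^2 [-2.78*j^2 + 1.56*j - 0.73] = -5.56000000000000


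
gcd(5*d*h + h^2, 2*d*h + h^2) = h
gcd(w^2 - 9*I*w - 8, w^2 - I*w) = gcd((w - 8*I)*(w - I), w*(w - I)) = w - I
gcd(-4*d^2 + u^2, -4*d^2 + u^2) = -4*d^2 + u^2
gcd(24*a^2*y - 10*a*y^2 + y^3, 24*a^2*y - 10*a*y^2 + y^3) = 24*a^2*y - 10*a*y^2 + y^3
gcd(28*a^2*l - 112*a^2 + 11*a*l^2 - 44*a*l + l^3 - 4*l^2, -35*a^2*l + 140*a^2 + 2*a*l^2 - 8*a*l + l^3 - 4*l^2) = 7*a*l - 28*a + l^2 - 4*l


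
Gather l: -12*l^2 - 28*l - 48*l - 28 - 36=-12*l^2 - 76*l - 64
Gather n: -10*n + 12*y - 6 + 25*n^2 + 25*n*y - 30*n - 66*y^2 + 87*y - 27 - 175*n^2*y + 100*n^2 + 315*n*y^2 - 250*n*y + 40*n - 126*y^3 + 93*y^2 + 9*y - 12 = n^2*(125 - 175*y) + n*(315*y^2 - 225*y) - 126*y^3 + 27*y^2 + 108*y - 45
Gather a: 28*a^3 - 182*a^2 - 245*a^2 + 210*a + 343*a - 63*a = 28*a^3 - 427*a^2 + 490*a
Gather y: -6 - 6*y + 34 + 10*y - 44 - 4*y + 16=0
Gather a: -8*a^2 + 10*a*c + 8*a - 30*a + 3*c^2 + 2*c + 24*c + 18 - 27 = -8*a^2 + a*(10*c - 22) + 3*c^2 + 26*c - 9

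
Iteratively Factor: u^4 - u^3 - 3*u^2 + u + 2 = (u - 1)*(u^3 - 3*u - 2) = (u - 1)*(u + 1)*(u^2 - u - 2) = (u - 1)*(u + 1)^2*(u - 2)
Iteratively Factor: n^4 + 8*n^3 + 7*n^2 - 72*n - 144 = (n + 4)*(n^3 + 4*n^2 - 9*n - 36) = (n - 3)*(n + 4)*(n^2 + 7*n + 12) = (n - 3)*(n + 3)*(n + 4)*(n + 4)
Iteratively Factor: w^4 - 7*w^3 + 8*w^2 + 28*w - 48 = (w + 2)*(w^3 - 9*w^2 + 26*w - 24) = (w - 4)*(w + 2)*(w^2 - 5*w + 6) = (w - 4)*(w - 3)*(w + 2)*(w - 2)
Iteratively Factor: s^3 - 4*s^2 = (s - 4)*(s^2) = s*(s - 4)*(s)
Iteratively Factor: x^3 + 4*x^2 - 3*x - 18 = (x + 3)*(x^2 + x - 6) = (x - 2)*(x + 3)*(x + 3)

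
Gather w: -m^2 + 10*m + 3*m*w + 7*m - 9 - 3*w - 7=-m^2 + 17*m + w*(3*m - 3) - 16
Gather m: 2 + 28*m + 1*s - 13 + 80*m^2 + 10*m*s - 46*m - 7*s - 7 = 80*m^2 + m*(10*s - 18) - 6*s - 18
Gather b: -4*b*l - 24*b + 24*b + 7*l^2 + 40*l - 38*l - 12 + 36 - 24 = -4*b*l + 7*l^2 + 2*l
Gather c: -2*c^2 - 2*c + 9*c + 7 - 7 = -2*c^2 + 7*c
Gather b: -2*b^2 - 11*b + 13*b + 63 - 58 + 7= -2*b^2 + 2*b + 12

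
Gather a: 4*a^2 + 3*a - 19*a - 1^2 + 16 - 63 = 4*a^2 - 16*a - 48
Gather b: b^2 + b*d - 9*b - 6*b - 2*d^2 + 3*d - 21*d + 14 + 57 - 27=b^2 + b*(d - 15) - 2*d^2 - 18*d + 44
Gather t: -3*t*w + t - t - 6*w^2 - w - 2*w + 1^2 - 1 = -3*t*w - 6*w^2 - 3*w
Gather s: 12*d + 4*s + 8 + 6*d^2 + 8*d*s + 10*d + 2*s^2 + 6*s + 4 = 6*d^2 + 22*d + 2*s^2 + s*(8*d + 10) + 12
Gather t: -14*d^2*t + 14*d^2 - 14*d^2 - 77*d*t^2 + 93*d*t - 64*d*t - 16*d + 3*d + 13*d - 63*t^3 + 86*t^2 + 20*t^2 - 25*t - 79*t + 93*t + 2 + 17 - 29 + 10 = -63*t^3 + t^2*(106 - 77*d) + t*(-14*d^2 + 29*d - 11)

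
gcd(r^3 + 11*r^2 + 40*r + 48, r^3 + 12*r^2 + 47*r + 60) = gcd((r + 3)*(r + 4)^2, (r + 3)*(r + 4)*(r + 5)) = r^2 + 7*r + 12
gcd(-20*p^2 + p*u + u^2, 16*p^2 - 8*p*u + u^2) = 4*p - u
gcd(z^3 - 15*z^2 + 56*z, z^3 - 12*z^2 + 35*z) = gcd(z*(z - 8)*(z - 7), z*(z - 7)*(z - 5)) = z^2 - 7*z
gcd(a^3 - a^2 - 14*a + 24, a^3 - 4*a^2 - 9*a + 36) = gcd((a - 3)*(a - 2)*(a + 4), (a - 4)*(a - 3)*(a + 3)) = a - 3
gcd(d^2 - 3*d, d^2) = d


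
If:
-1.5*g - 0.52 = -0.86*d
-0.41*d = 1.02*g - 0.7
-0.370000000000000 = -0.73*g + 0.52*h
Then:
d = 1.06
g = 0.26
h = -0.35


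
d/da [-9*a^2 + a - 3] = 1 - 18*a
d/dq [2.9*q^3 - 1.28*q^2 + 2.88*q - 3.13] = 8.7*q^2 - 2.56*q + 2.88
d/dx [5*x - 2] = 5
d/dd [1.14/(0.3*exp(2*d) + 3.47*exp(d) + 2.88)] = (-0.684*exp(d) - 3.9558)*exp(d)/(0.3*exp(2*d) + 3.47*exp(d) + 2.88)^2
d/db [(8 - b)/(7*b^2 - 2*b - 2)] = (7*b^2 - 112*b + 18)/(49*b^4 - 28*b^3 - 24*b^2 + 8*b + 4)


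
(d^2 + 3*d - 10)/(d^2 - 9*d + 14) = (d + 5)/(d - 7)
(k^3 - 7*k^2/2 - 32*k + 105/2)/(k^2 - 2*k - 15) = (-2*k^3 + 7*k^2 + 64*k - 105)/(2*(-k^2 + 2*k + 15))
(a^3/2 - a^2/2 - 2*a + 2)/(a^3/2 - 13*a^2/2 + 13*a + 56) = (a^2 - 3*a + 2)/(a^2 - 15*a + 56)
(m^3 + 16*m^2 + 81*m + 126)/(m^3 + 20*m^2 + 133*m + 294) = (m + 3)/(m + 7)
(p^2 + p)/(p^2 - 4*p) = (p + 1)/(p - 4)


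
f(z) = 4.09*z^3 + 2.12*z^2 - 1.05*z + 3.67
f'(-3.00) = 96.66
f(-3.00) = -84.53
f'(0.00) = -1.05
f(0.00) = 3.67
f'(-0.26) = -1.32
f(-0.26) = 4.01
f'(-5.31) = 322.40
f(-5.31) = -543.34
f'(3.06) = 126.82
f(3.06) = 137.50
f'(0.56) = 5.17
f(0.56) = 4.47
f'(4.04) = 216.35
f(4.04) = 303.72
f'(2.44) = 82.35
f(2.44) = 73.14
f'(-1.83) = 32.28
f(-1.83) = -12.37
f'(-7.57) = 669.98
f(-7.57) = -1641.13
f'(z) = 12.27*z^2 + 4.24*z - 1.05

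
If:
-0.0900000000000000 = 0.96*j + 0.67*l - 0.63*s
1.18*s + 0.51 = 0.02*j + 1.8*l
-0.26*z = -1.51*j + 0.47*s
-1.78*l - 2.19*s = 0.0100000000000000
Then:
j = -0.32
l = 0.19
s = -0.16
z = -1.61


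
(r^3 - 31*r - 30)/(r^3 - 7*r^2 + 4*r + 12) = (r + 5)/(r - 2)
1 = 1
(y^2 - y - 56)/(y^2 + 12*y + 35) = (y - 8)/(y + 5)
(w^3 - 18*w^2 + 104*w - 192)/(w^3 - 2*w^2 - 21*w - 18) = (w^2 - 12*w + 32)/(w^2 + 4*w + 3)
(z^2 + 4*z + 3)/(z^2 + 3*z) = (z + 1)/z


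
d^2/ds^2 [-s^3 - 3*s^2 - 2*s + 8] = -6*s - 6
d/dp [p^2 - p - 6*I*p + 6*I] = 2*p - 1 - 6*I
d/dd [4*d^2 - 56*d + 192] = 8*d - 56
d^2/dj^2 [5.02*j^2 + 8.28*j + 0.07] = 10.0400000000000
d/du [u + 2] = 1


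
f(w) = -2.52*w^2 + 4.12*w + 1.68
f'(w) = 4.12 - 5.04*w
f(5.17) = -44.38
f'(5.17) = -21.94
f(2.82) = -6.74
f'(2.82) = -10.09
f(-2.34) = -21.76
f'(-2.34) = 15.91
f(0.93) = 3.33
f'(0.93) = -0.57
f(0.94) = 3.33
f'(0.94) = -0.62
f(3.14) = -10.23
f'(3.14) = -11.71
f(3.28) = -11.92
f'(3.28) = -12.41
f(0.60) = 3.24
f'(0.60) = 1.10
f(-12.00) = -410.64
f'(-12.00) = 64.60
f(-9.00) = -239.52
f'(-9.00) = 49.48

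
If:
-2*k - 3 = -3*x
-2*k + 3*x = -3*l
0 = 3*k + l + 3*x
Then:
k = -2/5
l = -1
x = 11/15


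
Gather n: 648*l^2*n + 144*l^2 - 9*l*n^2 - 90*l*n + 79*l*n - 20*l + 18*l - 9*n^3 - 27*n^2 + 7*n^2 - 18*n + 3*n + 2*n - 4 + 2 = 144*l^2 - 2*l - 9*n^3 + n^2*(-9*l - 20) + n*(648*l^2 - 11*l - 13) - 2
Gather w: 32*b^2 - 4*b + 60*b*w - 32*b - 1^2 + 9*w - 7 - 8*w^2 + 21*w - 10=32*b^2 - 36*b - 8*w^2 + w*(60*b + 30) - 18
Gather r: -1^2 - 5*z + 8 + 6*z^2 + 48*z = 6*z^2 + 43*z + 7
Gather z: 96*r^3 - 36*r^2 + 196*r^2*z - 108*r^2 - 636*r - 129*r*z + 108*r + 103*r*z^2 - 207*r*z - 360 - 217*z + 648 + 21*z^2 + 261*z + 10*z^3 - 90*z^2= 96*r^3 - 144*r^2 - 528*r + 10*z^3 + z^2*(103*r - 69) + z*(196*r^2 - 336*r + 44) + 288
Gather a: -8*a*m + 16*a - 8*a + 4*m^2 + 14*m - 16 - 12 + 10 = a*(8 - 8*m) + 4*m^2 + 14*m - 18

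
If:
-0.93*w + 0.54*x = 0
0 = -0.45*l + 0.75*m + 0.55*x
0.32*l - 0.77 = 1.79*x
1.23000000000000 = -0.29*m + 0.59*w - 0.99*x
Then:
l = -4.14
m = -1.63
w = -0.68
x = -1.17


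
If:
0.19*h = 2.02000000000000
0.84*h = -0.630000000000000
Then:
No Solution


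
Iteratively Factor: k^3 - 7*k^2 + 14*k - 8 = (k - 2)*(k^2 - 5*k + 4) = (k - 4)*(k - 2)*(k - 1)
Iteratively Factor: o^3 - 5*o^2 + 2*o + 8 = (o + 1)*(o^2 - 6*o + 8) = (o - 2)*(o + 1)*(o - 4)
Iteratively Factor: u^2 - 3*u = (u - 3)*(u)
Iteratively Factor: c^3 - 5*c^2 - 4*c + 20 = (c + 2)*(c^2 - 7*c + 10) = (c - 5)*(c + 2)*(c - 2)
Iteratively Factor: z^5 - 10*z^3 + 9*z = (z - 1)*(z^4 + z^3 - 9*z^2 - 9*z) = z*(z - 1)*(z^3 + z^2 - 9*z - 9) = z*(z - 1)*(z + 3)*(z^2 - 2*z - 3) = z*(z - 3)*(z - 1)*(z + 3)*(z + 1)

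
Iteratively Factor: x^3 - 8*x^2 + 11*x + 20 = (x - 4)*(x^2 - 4*x - 5) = (x - 5)*(x - 4)*(x + 1)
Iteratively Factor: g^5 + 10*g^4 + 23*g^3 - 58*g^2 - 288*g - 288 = (g + 3)*(g^4 + 7*g^3 + 2*g^2 - 64*g - 96) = (g + 3)*(g + 4)*(g^3 + 3*g^2 - 10*g - 24) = (g + 3)*(g + 4)^2*(g^2 - g - 6) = (g - 3)*(g + 3)*(g + 4)^2*(g + 2)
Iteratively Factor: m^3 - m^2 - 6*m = (m - 3)*(m^2 + 2*m) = m*(m - 3)*(m + 2)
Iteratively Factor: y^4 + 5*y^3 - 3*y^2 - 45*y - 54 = (y - 3)*(y^3 + 8*y^2 + 21*y + 18) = (y - 3)*(y + 3)*(y^2 + 5*y + 6) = (y - 3)*(y + 3)^2*(y + 2)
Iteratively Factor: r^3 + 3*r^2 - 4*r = (r - 1)*(r^2 + 4*r) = (r - 1)*(r + 4)*(r)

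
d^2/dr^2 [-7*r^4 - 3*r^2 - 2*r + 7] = -84*r^2 - 6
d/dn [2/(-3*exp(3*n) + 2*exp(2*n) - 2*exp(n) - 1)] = (18*exp(2*n) - 8*exp(n) + 4)*exp(n)/(3*exp(3*n) - 2*exp(2*n) + 2*exp(n) + 1)^2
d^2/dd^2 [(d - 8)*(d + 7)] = 2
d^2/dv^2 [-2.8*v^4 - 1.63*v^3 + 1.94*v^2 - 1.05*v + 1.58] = -33.6*v^2 - 9.78*v + 3.88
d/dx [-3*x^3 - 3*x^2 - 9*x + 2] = -9*x^2 - 6*x - 9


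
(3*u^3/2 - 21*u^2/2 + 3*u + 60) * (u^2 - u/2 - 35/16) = 3*u^5/2 - 45*u^4/4 + 159*u^3/32 + 2607*u^2/32 - 585*u/16 - 525/4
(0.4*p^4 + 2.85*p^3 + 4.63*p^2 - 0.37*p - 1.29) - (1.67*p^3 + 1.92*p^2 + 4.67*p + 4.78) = 0.4*p^4 + 1.18*p^3 + 2.71*p^2 - 5.04*p - 6.07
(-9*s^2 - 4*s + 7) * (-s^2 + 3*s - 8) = 9*s^4 - 23*s^3 + 53*s^2 + 53*s - 56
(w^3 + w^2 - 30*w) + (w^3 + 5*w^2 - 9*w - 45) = 2*w^3 + 6*w^2 - 39*w - 45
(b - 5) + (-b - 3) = -8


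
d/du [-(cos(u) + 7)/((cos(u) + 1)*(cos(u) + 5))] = (sin(u)^2 - 14*cos(u) - 38)*sin(u)/((cos(u) + 1)^2*(cos(u) + 5)^2)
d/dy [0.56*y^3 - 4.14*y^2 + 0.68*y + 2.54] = 1.68*y^2 - 8.28*y + 0.68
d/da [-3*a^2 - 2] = -6*a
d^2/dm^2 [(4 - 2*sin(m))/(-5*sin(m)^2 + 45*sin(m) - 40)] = 2*(-sin(m)^4 - 2*sin(m)^3 - 6*sin(m)^2 + 8*sin(m) + 148)/(5*(sin(m) - 8)^3*(sin(m) - 1)^2)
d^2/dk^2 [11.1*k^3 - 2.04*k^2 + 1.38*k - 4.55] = 66.6*k - 4.08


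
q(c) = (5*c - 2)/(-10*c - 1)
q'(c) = 5/(-10*c - 1) + 10*(5*c - 2)/(-10*c - 1)^2 = -25/(10*c + 1)^2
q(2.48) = -0.40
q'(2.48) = -0.04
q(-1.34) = -0.70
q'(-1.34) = -0.16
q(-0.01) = 2.28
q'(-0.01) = -30.86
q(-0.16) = -4.67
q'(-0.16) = -69.44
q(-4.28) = -0.56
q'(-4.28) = -0.01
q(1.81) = -0.37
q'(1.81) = -0.07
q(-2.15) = -0.62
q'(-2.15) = -0.06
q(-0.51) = -1.11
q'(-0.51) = -1.49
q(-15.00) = -0.52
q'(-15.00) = 0.00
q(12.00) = -0.48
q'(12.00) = 0.00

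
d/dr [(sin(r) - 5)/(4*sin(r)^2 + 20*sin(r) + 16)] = (10*sin(r) + cos(r)^2 + 28)*cos(r)/(4*(sin(r)^2 + 5*sin(r) + 4)^2)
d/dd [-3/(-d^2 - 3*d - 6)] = 3*(-2*d - 3)/(d^2 + 3*d + 6)^2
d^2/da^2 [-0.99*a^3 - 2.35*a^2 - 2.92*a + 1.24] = -5.94*a - 4.7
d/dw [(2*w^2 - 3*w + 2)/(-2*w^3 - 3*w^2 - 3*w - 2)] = (4*w^4 - 12*w^3 - 3*w^2 + 4*w + 12)/(4*w^6 + 12*w^5 + 21*w^4 + 26*w^3 + 21*w^2 + 12*w + 4)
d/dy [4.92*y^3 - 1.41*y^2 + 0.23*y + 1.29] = 14.76*y^2 - 2.82*y + 0.23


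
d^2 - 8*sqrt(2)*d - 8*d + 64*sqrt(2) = (d - 8)*(d - 8*sqrt(2))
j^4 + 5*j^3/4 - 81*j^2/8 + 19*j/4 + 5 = (j - 2)*(j - 5/4)*(j + 1/2)*(j + 4)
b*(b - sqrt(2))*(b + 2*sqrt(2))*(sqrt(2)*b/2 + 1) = sqrt(2)*b^4/2 + 2*b^3 - sqrt(2)*b^2 - 4*b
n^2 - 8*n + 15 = (n - 5)*(n - 3)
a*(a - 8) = a^2 - 8*a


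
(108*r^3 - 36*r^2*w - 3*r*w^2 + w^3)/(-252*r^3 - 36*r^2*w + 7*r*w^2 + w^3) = (-3*r + w)/(7*r + w)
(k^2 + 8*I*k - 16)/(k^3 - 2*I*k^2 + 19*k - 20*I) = (k + 4*I)/(k^2 - 6*I*k - 5)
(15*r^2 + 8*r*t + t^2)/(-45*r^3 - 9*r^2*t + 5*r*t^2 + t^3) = -1/(3*r - t)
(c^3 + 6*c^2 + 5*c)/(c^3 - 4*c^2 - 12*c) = (c^2 + 6*c + 5)/(c^2 - 4*c - 12)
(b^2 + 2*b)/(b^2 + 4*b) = (b + 2)/(b + 4)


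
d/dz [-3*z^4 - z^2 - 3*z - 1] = -12*z^3 - 2*z - 3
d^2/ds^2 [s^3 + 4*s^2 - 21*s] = 6*s + 8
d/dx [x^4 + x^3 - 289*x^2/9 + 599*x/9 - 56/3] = 4*x^3 + 3*x^2 - 578*x/9 + 599/9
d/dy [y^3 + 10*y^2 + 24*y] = 3*y^2 + 20*y + 24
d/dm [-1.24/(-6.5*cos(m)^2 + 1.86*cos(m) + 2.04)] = (16.12*cos(m) - 2.3064)*sin(m)/(-6.5*cos(m)^2 + 1.86*cos(m) + 2.04)^2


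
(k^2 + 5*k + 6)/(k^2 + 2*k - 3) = (k + 2)/(k - 1)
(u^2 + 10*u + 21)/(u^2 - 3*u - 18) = (u + 7)/(u - 6)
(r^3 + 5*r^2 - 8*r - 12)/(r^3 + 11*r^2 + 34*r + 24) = (r - 2)/(r + 4)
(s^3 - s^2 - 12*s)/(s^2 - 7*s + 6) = s*(s^2 - s - 12)/(s^2 - 7*s + 6)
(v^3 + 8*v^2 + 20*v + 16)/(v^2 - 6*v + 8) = (v^3 + 8*v^2 + 20*v + 16)/(v^2 - 6*v + 8)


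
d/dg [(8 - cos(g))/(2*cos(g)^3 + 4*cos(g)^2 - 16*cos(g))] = (-cos(g)^3 + 11*cos(g)^2 + 16*cos(g) - 32)*sin(g)/((cos(g) - 2)^2*(cos(g) + 4)^2*cos(g)^2)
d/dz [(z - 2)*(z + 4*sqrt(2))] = 2*z - 2 + 4*sqrt(2)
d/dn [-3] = 0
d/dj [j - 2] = 1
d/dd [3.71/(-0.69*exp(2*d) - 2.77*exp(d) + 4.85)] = (5.1198*exp(d) + 10.2767)*exp(d)/(0.69*exp(2*d) + 2.77*exp(d) - 4.85)^2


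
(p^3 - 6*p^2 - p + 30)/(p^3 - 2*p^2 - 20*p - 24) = (p^2 - 8*p + 15)/(p^2 - 4*p - 12)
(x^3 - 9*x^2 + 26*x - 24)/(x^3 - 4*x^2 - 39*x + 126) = (x^2 - 6*x + 8)/(x^2 - x - 42)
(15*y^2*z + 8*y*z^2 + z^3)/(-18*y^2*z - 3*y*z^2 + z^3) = (-5*y - z)/(6*y - z)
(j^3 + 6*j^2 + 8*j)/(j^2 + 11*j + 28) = j*(j + 2)/(j + 7)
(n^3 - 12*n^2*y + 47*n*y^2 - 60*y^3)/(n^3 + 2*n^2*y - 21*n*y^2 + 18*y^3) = (-n^2 + 9*n*y - 20*y^2)/(-n^2 - 5*n*y + 6*y^2)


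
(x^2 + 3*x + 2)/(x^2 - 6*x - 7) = (x + 2)/(x - 7)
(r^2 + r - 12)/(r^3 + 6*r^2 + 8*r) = (r - 3)/(r*(r + 2))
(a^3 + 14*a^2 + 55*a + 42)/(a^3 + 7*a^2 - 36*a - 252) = (a + 1)/(a - 6)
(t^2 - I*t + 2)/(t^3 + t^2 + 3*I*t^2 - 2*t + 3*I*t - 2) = (t - 2*I)/(t^2 + t*(1 + 2*I) + 2*I)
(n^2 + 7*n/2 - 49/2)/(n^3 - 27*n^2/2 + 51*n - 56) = (n + 7)/(n^2 - 10*n + 16)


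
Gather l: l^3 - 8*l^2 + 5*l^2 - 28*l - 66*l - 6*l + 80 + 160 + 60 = l^3 - 3*l^2 - 100*l + 300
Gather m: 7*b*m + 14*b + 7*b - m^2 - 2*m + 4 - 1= 21*b - m^2 + m*(7*b - 2) + 3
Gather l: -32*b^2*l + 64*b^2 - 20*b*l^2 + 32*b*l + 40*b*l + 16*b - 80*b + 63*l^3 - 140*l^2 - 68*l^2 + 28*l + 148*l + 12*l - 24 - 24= 64*b^2 - 64*b + 63*l^3 + l^2*(-20*b - 208) + l*(-32*b^2 + 72*b + 188) - 48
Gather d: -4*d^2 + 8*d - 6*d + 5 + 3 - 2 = -4*d^2 + 2*d + 6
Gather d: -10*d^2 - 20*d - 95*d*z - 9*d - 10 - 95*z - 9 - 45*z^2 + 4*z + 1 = -10*d^2 + d*(-95*z - 29) - 45*z^2 - 91*z - 18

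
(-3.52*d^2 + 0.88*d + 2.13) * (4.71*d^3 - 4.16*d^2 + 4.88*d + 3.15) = -16.5792*d^5 + 18.788*d^4 - 10.8061*d^3 - 15.6544*d^2 + 13.1664*d + 6.7095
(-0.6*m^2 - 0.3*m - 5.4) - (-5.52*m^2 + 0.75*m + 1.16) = 4.92*m^2 - 1.05*m - 6.56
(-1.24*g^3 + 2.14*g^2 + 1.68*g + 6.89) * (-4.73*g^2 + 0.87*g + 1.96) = 5.8652*g^5 - 11.201*g^4 - 8.515*g^3 - 26.9337*g^2 + 9.2871*g + 13.5044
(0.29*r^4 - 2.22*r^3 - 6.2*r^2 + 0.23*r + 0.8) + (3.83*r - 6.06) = 0.29*r^4 - 2.22*r^3 - 6.2*r^2 + 4.06*r - 5.26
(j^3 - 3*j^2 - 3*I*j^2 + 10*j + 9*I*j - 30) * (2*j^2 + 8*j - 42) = 2*j^5 + 2*j^4 - 6*I*j^4 - 46*j^3 - 6*I*j^3 + 146*j^2 + 198*I*j^2 - 660*j - 378*I*j + 1260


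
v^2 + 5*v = v*(v + 5)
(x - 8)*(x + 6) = x^2 - 2*x - 48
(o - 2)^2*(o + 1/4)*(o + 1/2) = o^4 - 13*o^3/4 + 9*o^2/8 + 5*o/2 + 1/2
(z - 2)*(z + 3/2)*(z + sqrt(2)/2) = z^3 - z^2/2 + sqrt(2)*z^2/2 - 3*z - sqrt(2)*z/4 - 3*sqrt(2)/2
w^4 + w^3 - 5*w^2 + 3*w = w*(w - 1)^2*(w + 3)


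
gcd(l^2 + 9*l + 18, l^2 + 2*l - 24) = l + 6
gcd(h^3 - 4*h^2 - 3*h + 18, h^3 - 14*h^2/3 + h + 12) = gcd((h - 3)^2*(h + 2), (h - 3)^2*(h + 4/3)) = h^2 - 6*h + 9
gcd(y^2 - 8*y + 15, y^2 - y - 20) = y - 5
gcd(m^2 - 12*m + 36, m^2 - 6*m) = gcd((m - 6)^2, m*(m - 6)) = m - 6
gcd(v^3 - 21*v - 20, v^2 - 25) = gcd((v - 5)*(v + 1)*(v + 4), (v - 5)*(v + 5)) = v - 5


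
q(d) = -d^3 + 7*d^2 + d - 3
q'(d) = -3*d^2 + 14*d + 1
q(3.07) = 37.11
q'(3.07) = 15.71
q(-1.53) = 15.44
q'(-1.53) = -27.44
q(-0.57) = -1.11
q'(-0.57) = -7.95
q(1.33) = 8.36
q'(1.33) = 14.31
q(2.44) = 26.59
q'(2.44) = 17.30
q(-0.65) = -0.42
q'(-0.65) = -9.37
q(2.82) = 33.06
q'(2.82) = 16.62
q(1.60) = 12.42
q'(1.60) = 15.72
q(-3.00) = 84.00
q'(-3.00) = -68.00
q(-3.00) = 84.00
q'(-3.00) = -68.00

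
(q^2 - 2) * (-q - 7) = -q^3 - 7*q^2 + 2*q + 14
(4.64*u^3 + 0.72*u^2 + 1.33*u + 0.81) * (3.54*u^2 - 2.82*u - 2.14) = 16.4256*u^5 - 10.536*u^4 - 7.2518*u^3 - 2.424*u^2 - 5.1304*u - 1.7334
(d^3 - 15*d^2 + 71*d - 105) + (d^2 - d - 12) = d^3 - 14*d^2 + 70*d - 117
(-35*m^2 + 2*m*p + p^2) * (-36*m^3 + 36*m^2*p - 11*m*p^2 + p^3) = 1260*m^5 - 1332*m^4*p + 421*m^3*p^2 - 21*m^2*p^3 - 9*m*p^4 + p^5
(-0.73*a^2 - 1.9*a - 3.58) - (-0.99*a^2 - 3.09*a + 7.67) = 0.26*a^2 + 1.19*a - 11.25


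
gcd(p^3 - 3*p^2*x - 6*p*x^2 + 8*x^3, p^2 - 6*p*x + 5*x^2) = -p + x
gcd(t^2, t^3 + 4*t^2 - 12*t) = t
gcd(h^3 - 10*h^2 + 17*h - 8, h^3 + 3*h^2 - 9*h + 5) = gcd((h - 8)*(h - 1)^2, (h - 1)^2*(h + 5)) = h^2 - 2*h + 1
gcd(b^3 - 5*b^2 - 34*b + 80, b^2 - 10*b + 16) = b^2 - 10*b + 16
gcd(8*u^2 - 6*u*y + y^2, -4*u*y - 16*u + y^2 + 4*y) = -4*u + y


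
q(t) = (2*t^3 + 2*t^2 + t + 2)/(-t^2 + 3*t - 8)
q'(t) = (2*t - 3)*(2*t^3 + 2*t^2 + t + 2)/(-t^2 + 3*t - 8)^2 + (6*t^2 + 4*t + 1)/(-t^2 + 3*t - 8)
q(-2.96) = 1.38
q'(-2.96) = -1.15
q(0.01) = -0.25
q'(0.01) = -0.22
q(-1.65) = 0.20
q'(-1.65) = -0.60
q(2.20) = -5.64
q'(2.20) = -4.96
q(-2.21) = 0.62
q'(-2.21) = -0.87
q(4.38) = -15.15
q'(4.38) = -3.30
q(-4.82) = 3.95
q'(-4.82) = -1.56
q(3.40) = -11.45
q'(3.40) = -4.32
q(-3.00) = 1.42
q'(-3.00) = -1.16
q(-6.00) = 5.87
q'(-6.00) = -1.69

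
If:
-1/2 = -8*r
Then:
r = 1/16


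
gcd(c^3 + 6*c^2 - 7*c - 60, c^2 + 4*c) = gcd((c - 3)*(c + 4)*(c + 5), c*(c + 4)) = c + 4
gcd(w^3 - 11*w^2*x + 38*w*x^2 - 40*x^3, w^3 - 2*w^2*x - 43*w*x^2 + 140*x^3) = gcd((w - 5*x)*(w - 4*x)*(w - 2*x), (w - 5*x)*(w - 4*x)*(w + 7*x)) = w^2 - 9*w*x + 20*x^2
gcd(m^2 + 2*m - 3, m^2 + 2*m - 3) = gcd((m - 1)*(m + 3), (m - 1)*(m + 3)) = m^2 + 2*m - 3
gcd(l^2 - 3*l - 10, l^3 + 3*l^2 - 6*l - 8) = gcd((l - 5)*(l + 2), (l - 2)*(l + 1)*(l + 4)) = 1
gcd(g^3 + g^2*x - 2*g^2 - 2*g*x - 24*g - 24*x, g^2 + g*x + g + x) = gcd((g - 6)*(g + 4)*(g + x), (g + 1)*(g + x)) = g + x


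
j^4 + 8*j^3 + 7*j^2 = j^2*(j + 1)*(j + 7)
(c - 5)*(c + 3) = c^2 - 2*c - 15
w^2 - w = w*(w - 1)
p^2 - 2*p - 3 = (p - 3)*(p + 1)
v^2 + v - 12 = (v - 3)*(v + 4)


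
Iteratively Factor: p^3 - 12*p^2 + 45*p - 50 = (p - 5)*(p^2 - 7*p + 10) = (p - 5)^2*(p - 2)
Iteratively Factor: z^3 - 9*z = (z)*(z^2 - 9) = z*(z - 3)*(z + 3)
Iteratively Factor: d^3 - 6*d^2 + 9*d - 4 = (d - 4)*(d^2 - 2*d + 1) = (d - 4)*(d - 1)*(d - 1)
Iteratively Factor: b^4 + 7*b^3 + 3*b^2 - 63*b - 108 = (b - 3)*(b^3 + 10*b^2 + 33*b + 36) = (b - 3)*(b + 4)*(b^2 + 6*b + 9) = (b - 3)*(b + 3)*(b + 4)*(b + 3)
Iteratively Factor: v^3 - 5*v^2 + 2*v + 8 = (v + 1)*(v^2 - 6*v + 8) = (v - 4)*(v + 1)*(v - 2)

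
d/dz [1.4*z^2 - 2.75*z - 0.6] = 2.8*z - 2.75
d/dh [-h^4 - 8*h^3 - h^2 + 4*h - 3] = -4*h^3 - 24*h^2 - 2*h + 4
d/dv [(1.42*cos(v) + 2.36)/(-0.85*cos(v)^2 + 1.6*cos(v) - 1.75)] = (-1.207*cos(v)^2 - 4.012*cos(v) + 6.261)*sin(v)/(0.7225*cos(v)^4 - 2.72*cos(v)^3 + 5.535*cos(v)^2 - 5.6*cos(v) + 3.0625)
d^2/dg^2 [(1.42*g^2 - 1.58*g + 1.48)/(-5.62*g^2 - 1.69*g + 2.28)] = (126.780456*g^3 - 389.641344*g^2 + 37.132464*g - 48.969656)/(177.504328*g^6 + 160.132908*g^5 - 167.88345*g^4 - 125.103095*g^3 + 68.1093*g^2 + 26.355888*g - 11.852352)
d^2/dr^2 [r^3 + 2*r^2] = 6*r + 4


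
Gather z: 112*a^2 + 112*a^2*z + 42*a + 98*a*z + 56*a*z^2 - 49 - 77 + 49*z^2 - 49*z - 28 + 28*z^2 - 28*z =112*a^2 + 42*a + z^2*(56*a + 77) + z*(112*a^2 + 98*a - 77) - 154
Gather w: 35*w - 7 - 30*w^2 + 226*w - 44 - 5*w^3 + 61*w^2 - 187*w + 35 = -5*w^3 + 31*w^2 + 74*w - 16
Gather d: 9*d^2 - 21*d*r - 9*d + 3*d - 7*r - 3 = 9*d^2 + d*(-21*r - 6) - 7*r - 3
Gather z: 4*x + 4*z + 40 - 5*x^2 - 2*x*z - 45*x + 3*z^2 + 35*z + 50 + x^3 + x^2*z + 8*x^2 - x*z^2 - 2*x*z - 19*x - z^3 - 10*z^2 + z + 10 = x^3 + 3*x^2 - 60*x - z^3 + z^2*(-x - 7) + z*(x^2 - 4*x + 40) + 100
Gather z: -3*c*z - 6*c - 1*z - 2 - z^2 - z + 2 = -6*c - z^2 + z*(-3*c - 2)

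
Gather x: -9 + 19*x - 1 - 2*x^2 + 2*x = -2*x^2 + 21*x - 10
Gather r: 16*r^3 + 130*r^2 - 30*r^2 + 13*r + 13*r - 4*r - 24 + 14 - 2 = 16*r^3 + 100*r^2 + 22*r - 12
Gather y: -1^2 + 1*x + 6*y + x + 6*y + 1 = 2*x + 12*y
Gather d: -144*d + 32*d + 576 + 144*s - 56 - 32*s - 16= -112*d + 112*s + 504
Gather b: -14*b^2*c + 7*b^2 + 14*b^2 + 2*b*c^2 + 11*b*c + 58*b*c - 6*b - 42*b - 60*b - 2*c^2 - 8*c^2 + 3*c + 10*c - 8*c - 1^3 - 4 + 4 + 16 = b^2*(21 - 14*c) + b*(2*c^2 + 69*c - 108) - 10*c^2 + 5*c + 15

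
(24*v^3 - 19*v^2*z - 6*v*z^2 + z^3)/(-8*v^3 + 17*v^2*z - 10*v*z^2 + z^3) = (3*v + z)/(-v + z)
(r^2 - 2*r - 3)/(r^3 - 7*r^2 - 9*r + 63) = (r + 1)/(r^2 - 4*r - 21)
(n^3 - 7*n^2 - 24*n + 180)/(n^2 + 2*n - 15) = (n^2 - 12*n + 36)/(n - 3)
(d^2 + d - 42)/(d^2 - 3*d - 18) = (d + 7)/(d + 3)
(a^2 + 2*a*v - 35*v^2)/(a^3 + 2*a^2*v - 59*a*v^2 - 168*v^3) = (-a + 5*v)/(-a^2 + 5*a*v + 24*v^2)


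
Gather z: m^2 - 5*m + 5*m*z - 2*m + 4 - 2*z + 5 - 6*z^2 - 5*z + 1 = m^2 - 7*m - 6*z^2 + z*(5*m - 7) + 10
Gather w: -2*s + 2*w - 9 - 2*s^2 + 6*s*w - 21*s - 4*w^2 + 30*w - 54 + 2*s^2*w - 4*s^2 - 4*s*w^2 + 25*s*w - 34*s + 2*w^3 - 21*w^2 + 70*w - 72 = -6*s^2 - 57*s + 2*w^3 + w^2*(-4*s - 25) + w*(2*s^2 + 31*s + 102) - 135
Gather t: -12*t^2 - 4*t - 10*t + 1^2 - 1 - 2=-12*t^2 - 14*t - 2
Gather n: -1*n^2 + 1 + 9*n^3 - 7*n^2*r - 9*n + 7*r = 9*n^3 + n^2*(-7*r - 1) - 9*n + 7*r + 1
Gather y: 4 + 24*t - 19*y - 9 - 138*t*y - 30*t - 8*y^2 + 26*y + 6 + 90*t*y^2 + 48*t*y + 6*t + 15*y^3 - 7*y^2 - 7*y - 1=-90*t*y + 15*y^3 + y^2*(90*t - 15)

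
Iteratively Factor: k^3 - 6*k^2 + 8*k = (k - 2)*(k^2 - 4*k) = (k - 4)*(k - 2)*(k)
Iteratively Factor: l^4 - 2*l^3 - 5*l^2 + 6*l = (l)*(l^3 - 2*l^2 - 5*l + 6) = l*(l + 2)*(l^2 - 4*l + 3) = l*(l - 1)*(l + 2)*(l - 3)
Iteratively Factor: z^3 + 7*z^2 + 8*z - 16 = (z - 1)*(z^2 + 8*z + 16) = (z - 1)*(z + 4)*(z + 4)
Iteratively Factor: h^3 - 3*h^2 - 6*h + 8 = (h - 4)*(h^2 + h - 2) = (h - 4)*(h + 2)*(h - 1)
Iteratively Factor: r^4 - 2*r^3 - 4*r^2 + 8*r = (r)*(r^3 - 2*r^2 - 4*r + 8) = r*(r - 2)*(r^2 - 4) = r*(r - 2)^2*(r + 2)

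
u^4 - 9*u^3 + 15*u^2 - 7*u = u*(u - 7)*(u - 1)^2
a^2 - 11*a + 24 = (a - 8)*(a - 3)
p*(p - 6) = p^2 - 6*p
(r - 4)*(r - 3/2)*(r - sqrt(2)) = r^3 - 11*r^2/2 - sqrt(2)*r^2 + 6*r + 11*sqrt(2)*r/2 - 6*sqrt(2)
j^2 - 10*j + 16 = (j - 8)*(j - 2)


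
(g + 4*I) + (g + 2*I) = 2*g + 6*I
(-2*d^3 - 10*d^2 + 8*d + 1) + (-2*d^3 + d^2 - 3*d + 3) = -4*d^3 - 9*d^2 + 5*d + 4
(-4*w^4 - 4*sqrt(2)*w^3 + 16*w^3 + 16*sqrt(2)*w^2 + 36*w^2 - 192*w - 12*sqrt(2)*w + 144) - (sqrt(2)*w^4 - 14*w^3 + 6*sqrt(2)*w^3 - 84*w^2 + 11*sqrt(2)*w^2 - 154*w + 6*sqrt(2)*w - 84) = -4*w^4 - sqrt(2)*w^4 - 10*sqrt(2)*w^3 + 30*w^3 + 5*sqrt(2)*w^2 + 120*w^2 - 38*w - 18*sqrt(2)*w + 228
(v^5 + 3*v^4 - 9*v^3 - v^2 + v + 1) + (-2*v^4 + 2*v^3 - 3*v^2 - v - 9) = v^5 + v^4 - 7*v^3 - 4*v^2 - 8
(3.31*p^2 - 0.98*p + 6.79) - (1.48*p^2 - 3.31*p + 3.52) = 1.83*p^2 + 2.33*p + 3.27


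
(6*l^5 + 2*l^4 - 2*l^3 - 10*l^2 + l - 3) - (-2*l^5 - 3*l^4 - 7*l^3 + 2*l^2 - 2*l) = 8*l^5 + 5*l^4 + 5*l^3 - 12*l^2 + 3*l - 3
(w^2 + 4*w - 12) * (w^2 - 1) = w^4 + 4*w^3 - 13*w^2 - 4*w + 12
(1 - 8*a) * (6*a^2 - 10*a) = -48*a^3 + 86*a^2 - 10*a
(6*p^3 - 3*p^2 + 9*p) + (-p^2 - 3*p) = 6*p^3 - 4*p^2 + 6*p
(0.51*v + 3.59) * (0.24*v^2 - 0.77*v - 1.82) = 0.1224*v^3 + 0.4689*v^2 - 3.6925*v - 6.5338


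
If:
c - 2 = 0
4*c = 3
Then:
No Solution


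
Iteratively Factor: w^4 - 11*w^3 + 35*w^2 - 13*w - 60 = (w - 5)*(w^3 - 6*w^2 + 5*w + 12) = (w - 5)*(w - 4)*(w^2 - 2*w - 3) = (w - 5)*(w - 4)*(w + 1)*(w - 3)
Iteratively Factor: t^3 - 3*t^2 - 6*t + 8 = (t - 4)*(t^2 + t - 2) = (t - 4)*(t - 1)*(t + 2)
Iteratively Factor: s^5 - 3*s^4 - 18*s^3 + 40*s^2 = (s)*(s^4 - 3*s^3 - 18*s^2 + 40*s) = s*(s - 2)*(s^3 - s^2 - 20*s) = s^2*(s - 2)*(s^2 - s - 20) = s^2*(s - 2)*(s + 4)*(s - 5)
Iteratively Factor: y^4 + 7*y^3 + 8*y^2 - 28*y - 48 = (y + 3)*(y^3 + 4*y^2 - 4*y - 16) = (y + 3)*(y + 4)*(y^2 - 4) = (y + 2)*(y + 3)*(y + 4)*(y - 2)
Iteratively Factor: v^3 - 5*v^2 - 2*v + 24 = (v + 2)*(v^2 - 7*v + 12) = (v - 4)*(v + 2)*(v - 3)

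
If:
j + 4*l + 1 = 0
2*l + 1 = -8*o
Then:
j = 16*o + 1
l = -4*o - 1/2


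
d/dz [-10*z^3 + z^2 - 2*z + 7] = -30*z^2 + 2*z - 2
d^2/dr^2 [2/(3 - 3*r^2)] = 4*(-3*r^2 - 1)/(3*(r^2 - 1)^3)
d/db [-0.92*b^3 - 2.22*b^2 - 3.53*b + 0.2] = -2.76*b^2 - 4.44*b - 3.53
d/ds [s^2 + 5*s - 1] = 2*s + 5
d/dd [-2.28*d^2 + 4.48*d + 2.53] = 4.48 - 4.56*d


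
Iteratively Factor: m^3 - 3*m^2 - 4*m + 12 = (m - 3)*(m^2 - 4) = (m - 3)*(m + 2)*(m - 2)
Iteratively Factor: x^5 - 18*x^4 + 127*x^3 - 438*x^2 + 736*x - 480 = (x - 3)*(x^4 - 15*x^3 + 82*x^2 - 192*x + 160) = (x - 5)*(x - 3)*(x^3 - 10*x^2 + 32*x - 32) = (x - 5)*(x - 3)*(x - 2)*(x^2 - 8*x + 16) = (x - 5)*(x - 4)*(x - 3)*(x - 2)*(x - 4)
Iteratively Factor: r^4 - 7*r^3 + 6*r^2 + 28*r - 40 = (r - 5)*(r^3 - 2*r^2 - 4*r + 8) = (r - 5)*(r + 2)*(r^2 - 4*r + 4) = (r - 5)*(r - 2)*(r + 2)*(r - 2)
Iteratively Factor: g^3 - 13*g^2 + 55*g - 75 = (g - 5)*(g^2 - 8*g + 15) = (g - 5)^2*(g - 3)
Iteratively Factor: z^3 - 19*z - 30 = (z + 2)*(z^2 - 2*z - 15) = (z - 5)*(z + 2)*(z + 3)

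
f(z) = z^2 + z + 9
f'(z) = 2*z + 1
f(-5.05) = 29.45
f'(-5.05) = -9.10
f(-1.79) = 10.41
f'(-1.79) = -2.58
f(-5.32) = 31.98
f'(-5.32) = -9.64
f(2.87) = 20.11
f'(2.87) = 6.74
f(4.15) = 30.37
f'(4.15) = 9.30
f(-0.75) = 8.81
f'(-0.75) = -0.50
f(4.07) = 29.63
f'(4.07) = 9.14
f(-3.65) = 18.67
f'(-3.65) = -6.30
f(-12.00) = 141.00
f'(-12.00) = -23.00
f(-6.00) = 39.00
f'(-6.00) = -11.00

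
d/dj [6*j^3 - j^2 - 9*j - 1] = 18*j^2 - 2*j - 9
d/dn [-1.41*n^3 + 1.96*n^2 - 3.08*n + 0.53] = -4.23*n^2 + 3.92*n - 3.08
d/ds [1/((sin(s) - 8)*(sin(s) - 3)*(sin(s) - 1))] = (-3*sin(s)^2 + 24*sin(s) - 35)*cos(s)/((sin(s) - 8)^2*(sin(s) - 3)^2*(sin(s) - 1)^2)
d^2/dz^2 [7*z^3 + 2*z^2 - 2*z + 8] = 42*z + 4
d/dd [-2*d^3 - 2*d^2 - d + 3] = -6*d^2 - 4*d - 1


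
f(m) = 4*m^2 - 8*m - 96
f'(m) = 8*m - 8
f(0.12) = -96.90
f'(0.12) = -7.04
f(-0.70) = -88.44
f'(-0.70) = -13.60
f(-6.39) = 118.45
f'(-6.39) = -59.12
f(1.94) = -96.47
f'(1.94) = 7.52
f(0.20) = -97.44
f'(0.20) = -6.40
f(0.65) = -99.51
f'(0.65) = -2.80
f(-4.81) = 35.02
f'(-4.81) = -46.48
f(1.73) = -97.87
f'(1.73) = 5.84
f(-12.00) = 576.00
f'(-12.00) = -104.00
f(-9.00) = 300.00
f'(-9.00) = -80.00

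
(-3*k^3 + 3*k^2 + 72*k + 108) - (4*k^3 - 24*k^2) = -7*k^3 + 27*k^2 + 72*k + 108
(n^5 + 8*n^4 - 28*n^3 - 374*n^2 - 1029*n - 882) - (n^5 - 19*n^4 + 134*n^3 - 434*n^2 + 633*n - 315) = 27*n^4 - 162*n^3 + 60*n^2 - 1662*n - 567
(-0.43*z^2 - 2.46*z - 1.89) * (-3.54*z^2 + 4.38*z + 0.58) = 1.5222*z^4 + 6.825*z^3 - 4.3336*z^2 - 9.705*z - 1.0962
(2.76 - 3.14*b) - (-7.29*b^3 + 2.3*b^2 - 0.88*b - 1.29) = 7.29*b^3 - 2.3*b^2 - 2.26*b + 4.05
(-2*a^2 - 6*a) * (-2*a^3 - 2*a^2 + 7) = 4*a^5 + 16*a^4 + 12*a^3 - 14*a^2 - 42*a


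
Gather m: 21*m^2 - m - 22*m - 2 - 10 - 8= 21*m^2 - 23*m - 20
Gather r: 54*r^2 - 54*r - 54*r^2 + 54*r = 0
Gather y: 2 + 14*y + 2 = 14*y + 4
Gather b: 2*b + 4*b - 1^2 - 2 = 6*b - 3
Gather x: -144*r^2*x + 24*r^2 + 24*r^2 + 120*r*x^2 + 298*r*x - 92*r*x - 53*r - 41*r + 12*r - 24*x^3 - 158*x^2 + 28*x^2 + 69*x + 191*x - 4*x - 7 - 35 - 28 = 48*r^2 - 82*r - 24*x^3 + x^2*(120*r - 130) + x*(-144*r^2 + 206*r + 256) - 70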